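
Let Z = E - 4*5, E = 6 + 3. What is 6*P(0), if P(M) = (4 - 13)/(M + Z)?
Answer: 54/11 ≈ 4.9091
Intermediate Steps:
E = 9
Z = -11 (Z = 9 - 4*5 = 9 - 20 = -11)
P(M) = -9/(-11 + M) (P(M) = (4 - 13)/(M - 11) = -9/(-11 + M))
6*P(0) = 6*(-9/(-11 + 0)) = 6*(-9/(-11)) = 6*(-9*(-1/11)) = 6*(9/11) = 54/11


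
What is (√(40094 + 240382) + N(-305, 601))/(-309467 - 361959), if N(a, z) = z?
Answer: -601/671426 - 3*√159/47959 ≈ -0.0016839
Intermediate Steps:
(√(40094 + 240382) + N(-305, 601))/(-309467 - 361959) = (√(40094 + 240382) + 601)/(-309467 - 361959) = (√280476 + 601)/(-671426) = (42*√159 + 601)*(-1/671426) = (601 + 42*√159)*(-1/671426) = -601/671426 - 3*√159/47959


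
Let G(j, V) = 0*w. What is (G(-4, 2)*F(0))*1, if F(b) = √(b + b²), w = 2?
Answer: 0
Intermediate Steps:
G(j, V) = 0 (G(j, V) = 0*2 = 0)
(G(-4, 2)*F(0))*1 = (0*√(0*(1 + 0)))*1 = (0*√(0*1))*1 = (0*√0)*1 = (0*0)*1 = 0*1 = 0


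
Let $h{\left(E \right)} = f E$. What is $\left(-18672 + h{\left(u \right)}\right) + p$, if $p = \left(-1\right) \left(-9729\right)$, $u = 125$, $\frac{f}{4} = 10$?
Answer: $-3943$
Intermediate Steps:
$f = 40$ ($f = 4 \cdot 10 = 40$)
$h{\left(E \right)} = 40 E$
$p = 9729$
$\left(-18672 + h{\left(u \right)}\right) + p = \left(-18672 + 40 \cdot 125\right) + 9729 = \left(-18672 + 5000\right) + 9729 = -13672 + 9729 = -3943$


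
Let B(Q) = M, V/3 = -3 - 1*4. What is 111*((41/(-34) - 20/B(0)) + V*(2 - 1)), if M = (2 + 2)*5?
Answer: -87579/34 ≈ -2575.9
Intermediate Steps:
V = -21 (V = 3*(-3 - 1*4) = 3*(-3 - 4) = 3*(-7) = -21)
M = 20 (M = 4*5 = 20)
B(Q) = 20
111*((41/(-34) - 20/B(0)) + V*(2 - 1)) = 111*((41/(-34) - 20/20) - 21*(2 - 1)) = 111*((41*(-1/34) - 20*1/20) - 21*1) = 111*((-41/34 - 1) - 21) = 111*(-75/34 - 21) = 111*(-789/34) = -87579/34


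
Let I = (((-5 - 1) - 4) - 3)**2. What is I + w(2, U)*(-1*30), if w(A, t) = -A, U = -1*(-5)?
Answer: 229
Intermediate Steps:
U = 5
I = 169 (I = ((-6 - 4) - 3)**2 = (-10 - 3)**2 = (-13)**2 = 169)
I + w(2, U)*(-1*30) = 169 + (-1*2)*(-1*30) = 169 - 2*(-30) = 169 + 60 = 229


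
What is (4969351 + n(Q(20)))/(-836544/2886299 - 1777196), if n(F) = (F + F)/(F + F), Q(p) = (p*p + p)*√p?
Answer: -3585758927062/1282379968537 ≈ -2.7962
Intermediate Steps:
Q(p) = √p*(p + p²) (Q(p) = (p² + p)*√p = (p + p²)*√p = √p*(p + p²))
n(F) = 1 (n(F) = (2*F)/((2*F)) = (2*F)*(1/(2*F)) = 1)
(4969351 + n(Q(20)))/(-836544/2886299 - 1777196) = (4969351 + 1)/(-836544/2886299 - 1777196) = 4969352/(-836544*1/2886299 - 1777196) = 4969352/(-836544/2886299 - 1777196) = 4969352/(-5129519874148/2886299) = 4969352*(-2886299/5129519874148) = -3585758927062/1282379968537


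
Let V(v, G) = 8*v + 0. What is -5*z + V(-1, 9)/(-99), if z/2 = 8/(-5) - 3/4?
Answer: 4669/198 ≈ 23.581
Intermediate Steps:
z = -47/10 (z = 2*(8/(-5) - 3/4) = 2*(8*(-⅕) - 3*¼) = 2*(-8/5 - ¾) = 2*(-47/20) = -47/10 ≈ -4.7000)
V(v, G) = 8*v
-5*z + V(-1, 9)/(-99) = -5*(-47/10) + (8*(-1))/(-99) = 47/2 - 8*(-1/99) = 47/2 + 8/99 = 4669/198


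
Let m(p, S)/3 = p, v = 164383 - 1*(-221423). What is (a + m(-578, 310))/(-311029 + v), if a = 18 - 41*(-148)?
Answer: 4352/74777 ≈ 0.058200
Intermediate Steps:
v = 385806 (v = 164383 + 221423 = 385806)
m(p, S) = 3*p
a = 6086 (a = 18 + 6068 = 6086)
(a + m(-578, 310))/(-311029 + v) = (6086 + 3*(-578))/(-311029 + 385806) = (6086 - 1734)/74777 = 4352*(1/74777) = 4352/74777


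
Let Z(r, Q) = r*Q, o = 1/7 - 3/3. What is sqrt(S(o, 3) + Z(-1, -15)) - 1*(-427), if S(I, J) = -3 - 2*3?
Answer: 427 + sqrt(6) ≈ 429.45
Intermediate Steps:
o = -6/7 (o = 1*(1/7) - 3*1/3 = 1/7 - 1 = -6/7 ≈ -0.85714)
Z(r, Q) = Q*r
S(I, J) = -9 (S(I, J) = -3 - 6 = -9)
sqrt(S(o, 3) + Z(-1, -15)) - 1*(-427) = sqrt(-9 - 15*(-1)) - 1*(-427) = sqrt(-9 + 15) + 427 = sqrt(6) + 427 = 427 + sqrt(6)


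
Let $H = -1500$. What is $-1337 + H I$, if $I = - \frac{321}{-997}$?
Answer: $- \frac{1814489}{997} \approx -1819.9$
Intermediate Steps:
$I = \frac{321}{997}$ ($I = \left(-321\right) \left(- \frac{1}{997}\right) = \frac{321}{997} \approx 0.32197$)
$-1337 + H I = -1337 - \frac{481500}{997} = - \frac{1814489}{997}$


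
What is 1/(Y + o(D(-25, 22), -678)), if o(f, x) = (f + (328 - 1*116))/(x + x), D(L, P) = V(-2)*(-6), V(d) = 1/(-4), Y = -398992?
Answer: -2712/1082066731 ≈ -2.5063e-6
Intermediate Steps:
V(d) = -1/4
D(L, P) = 3/2 (D(L, P) = -1/4*(-6) = 3/2)
o(f, x) = (212 + f)/(2*x) (o(f, x) = (f + (328 - 116))/((2*x)) = (f + 212)*(1/(2*x)) = (212 + f)*(1/(2*x)) = (212 + f)/(2*x))
1/(Y + o(D(-25, 22), -678)) = 1/(-398992 + (1/2)*(212 + 3/2)/(-678)) = 1/(-398992 + (1/2)*(-1/678)*(427/2)) = 1/(-398992 - 427/2712) = 1/(-1082066731/2712) = -2712/1082066731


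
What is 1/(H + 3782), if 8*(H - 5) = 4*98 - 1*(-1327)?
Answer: 8/32015 ≈ 0.00024988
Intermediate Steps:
H = 1759/8 (H = 5 + (4*98 - 1*(-1327))/8 = 5 + (392 + 1327)/8 = 5 + (⅛)*1719 = 5 + 1719/8 = 1759/8 ≈ 219.88)
1/(H + 3782) = 1/(1759/8 + 3782) = 1/(32015/8) = 8/32015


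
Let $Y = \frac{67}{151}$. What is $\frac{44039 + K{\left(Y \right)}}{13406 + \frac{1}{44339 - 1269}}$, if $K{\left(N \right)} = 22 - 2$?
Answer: $\frac{1897621130}{577396421} \approx 3.2865$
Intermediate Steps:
$Y = \frac{67}{151}$ ($Y = 67 \cdot \frac{1}{151} = \frac{67}{151} \approx 0.44371$)
$K{\left(N \right)} = 20$ ($K{\left(N \right)} = 22 - 2 = 20$)
$\frac{44039 + K{\left(Y \right)}}{13406 + \frac{1}{44339 - 1269}} = \frac{44039 + 20}{13406 + \frac{1}{44339 - 1269}} = \frac{44059}{13406 + \frac{1}{43070}} = \frac{44059}{\frac{577396421}{43070}} = 44059 \cdot \frac{43070}{577396421} = \frac{1897621130}{577396421}$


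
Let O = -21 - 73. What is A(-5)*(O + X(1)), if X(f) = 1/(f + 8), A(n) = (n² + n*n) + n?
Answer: -4225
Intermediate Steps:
A(n) = n + 2*n² (A(n) = (n² + n²) + n = 2*n² + n = n + 2*n²)
X(f) = 1/(8 + f)
O = -94
A(-5)*(O + X(1)) = (-5*(1 + 2*(-5)))*(-94 + 1/(8 + 1)) = (-5*(1 - 10))*(-94 + 1/9) = (-5*(-9))*(-94 + ⅑) = 45*(-845/9) = -4225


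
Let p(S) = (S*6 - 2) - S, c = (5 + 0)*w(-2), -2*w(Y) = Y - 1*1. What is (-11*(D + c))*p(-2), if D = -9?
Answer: -198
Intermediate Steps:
w(Y) = ½ - Y/2 (w(Y) = -(Y - 1*1)/2 = -(Y - 1)/2 = -(-1 + Y)/2 = ½ - Y/2)
c = 15/2 (c = (5 + 0)*(½ - ½*(-2)) = 5*(½ + 1) = 5*(3/2) = 15/2 ≈ 7.5000)
p(S) = -2 + 5*S (p(S) = (6*S - 2) - S = (-2 + 6*S) - S = -2 + 5*S)
(-11*(D + c))*p(-2) = (-11*(-9 + 15/2))*(-2 + 5*(-2)) = (-11*(-3/2))*(-2 - 10) = (33/2)*(-12) = -198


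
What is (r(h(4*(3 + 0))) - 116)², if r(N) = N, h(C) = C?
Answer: 10816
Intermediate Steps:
(r(h(4*(3 + 0))) - 116)² = (4*(3 + 0) - 116)² = (4*3 - 116)² = (12 - 116)² = (-104)² = 10816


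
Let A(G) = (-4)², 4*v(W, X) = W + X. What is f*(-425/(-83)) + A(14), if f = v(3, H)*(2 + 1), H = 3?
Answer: 6481/166 ≈ 39.042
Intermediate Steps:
v(W, X) = W/4 + X/4 (v(W, X) = (W + X)/4 = W/4 + X/4)
f = 9/2 (f = ((¼)*3 + (¼)*3)*(2 + 1) = (¾ + ¾)*3 = (3/2)*3 = 9/2 ≈ 4.5000)
A(G) = 16
f*(-425/(-83)) + A(14) = 9*(-425/(-83))/2 + 16 = 9*(-425*(-1/83))/2 + 16 = (9/2)*(425/83) + 16 = 3825/166 + 16 = 6481/166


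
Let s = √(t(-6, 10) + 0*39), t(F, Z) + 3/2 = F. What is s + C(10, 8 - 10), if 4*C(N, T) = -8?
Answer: -2 + I*√30/2 ≈ -2.0 + 2.7386*I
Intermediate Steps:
t(F, Z) = -3/2 + F
C(N, T) = -2 (C(N, T) = (¼)*(-8) = -2)
s = I*√30/2 (s = √((-3/2 - 6) + 0*39) = √(-15/2 + 0) = √(-15/2) = I*√30/2 ≈ 2.7386*I)
s + C(10, 8 - 10) = I*√30/2 - 2 = -2 + I*√30/2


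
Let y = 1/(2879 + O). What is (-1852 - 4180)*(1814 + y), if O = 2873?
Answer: -7867333266/719 ≈ -1.0942e+7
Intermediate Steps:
y = 1/5752 (y = 1/(2879 + 2873) = 1/5752 ≈ 0.00017385)
(-1852 - 4180)*(1814 + y) = (-1852 - 4180)*(1814 + 1/5752) = -6032*10434129/5752 = -7867333266/719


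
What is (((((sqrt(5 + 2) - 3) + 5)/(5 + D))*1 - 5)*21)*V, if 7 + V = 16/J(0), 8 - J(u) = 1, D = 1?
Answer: 462 - 33*sqrt(7)/2 ≈ 418.35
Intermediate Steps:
J(u) = 7 (J(u) = 8 - 1*1 = 8 - 1 = 7)
V = -33/7 (V = -7 + 16/7 = -33/7 ≈ -4.7143)
(((((sqrt(5 + 2) - 3) + 5)/(5 + D))*1 - 5)*21)*V = (((((sqrt(5 + 2) - 3) + 5)/(5 + 1))*1 - 5)*21)*(-33/7) = (((((sqrt(7) - 3) + 5)/6)*1 - 5)*21)*(-33/7) = (((((-3 + sqrt(7)) + 5)*(1/6))*1 - 5)*21)*(-33/7) = ((((2 + sqrt(7))*(1/6))*1 - 5)*21)*(-33/7) = (((1/3 + sqrt(7)/6)*1 - 5)*21)*(-33/7) = (((1/3 + sqrt(7)/6) - 5)*21)*(-33/7) = ((-14/3 + sqrt(7)/6)*21)*(-33/7) = (-98 + 7*sqrt(7)/2)*(-33/7) = 462 - 33*sqrt(7)/2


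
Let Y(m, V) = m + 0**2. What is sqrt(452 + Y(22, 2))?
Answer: sqrt(474) ≈ 21.772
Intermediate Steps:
Y(m, V) = m (Y(m, V) = m + 0 = m)
sqrt(452 + Y(22, 2)) = sqrt(452 + 22) = sqrt(474)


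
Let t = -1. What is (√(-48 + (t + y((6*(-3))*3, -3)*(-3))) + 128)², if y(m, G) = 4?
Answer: (128 + I*√61)² ≈ 16323.0 + 1999.4*I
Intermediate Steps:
(√(-48 + (t + y((6*(-3))*3, -3)*(-3))) + 128)² = (√(-48 + (-1 + 4*(-3))) + 128)² = (√(-48 + (-1 - 12)) + 128)² = (√(-48 - 13) + 128)² = (√(-61) + 128)² = (I*√61 + 128)² = (128 + I*√61)²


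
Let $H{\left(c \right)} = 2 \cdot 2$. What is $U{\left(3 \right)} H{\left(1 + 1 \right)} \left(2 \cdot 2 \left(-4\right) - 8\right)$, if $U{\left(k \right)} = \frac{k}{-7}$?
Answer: $\frac{288}{7} \approx 41.143$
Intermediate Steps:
$H{\left(c \right)} = 4$
$U{\left(k \right)} = - \frac{k}{7}$ ($U{\left(k \right)} = k \left(- \frac{1}{7}\right) = - \frac{k}{7}$)
$U{\left(3 \right)} H{\left(1 + 1 \right)} \left(2 \cdot 2 \left(-4\right) - 8\right) = \left(- \frac{1}{7}\right) 3 \cdot 4 \left(2 \cdot 2 \left(-4\right) - 8\right) = \left(- \frac{3}{7}\right) 4 \left(2 \left(-8\right) - 8\right) = - \frac{12 \left(-16 - 8\right)}{7} = \left(- \frac{12}{7}\right) \left(-24\right) = \frac{288}{7}$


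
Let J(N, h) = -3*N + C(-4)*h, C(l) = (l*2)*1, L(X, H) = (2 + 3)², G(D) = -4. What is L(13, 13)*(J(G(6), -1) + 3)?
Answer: 575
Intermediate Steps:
L(X, H) = 25 (L(X, H) = 5² = 25)
C(l) = 2*l (C(l) = (2*l)*1 = 2*l)
J(N, h) = -8*h - 3*N (J(N, h) = -3*N + (2*(-4))*h = -3*N - 8*h = -8*h - 3*N)
L(13, 13)*(J(G(6), -1) + 3) = 25*((-8*(-1) - 3*(-4)) + 3) = 25*((8 + 12) + 3) = 25*(20 + 3) = 25*23 = 575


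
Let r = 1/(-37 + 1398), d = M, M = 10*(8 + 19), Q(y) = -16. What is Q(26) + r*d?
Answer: -21506/1361 ≈ -15.802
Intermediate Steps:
M = 270 (M = 10*27 = 270)
d = 270
r = 1/1361 ≈ 0.00073475
Q(26) + r*d = -16 + (1/1361)*270 = -16 + 270/1361 = -21506/1361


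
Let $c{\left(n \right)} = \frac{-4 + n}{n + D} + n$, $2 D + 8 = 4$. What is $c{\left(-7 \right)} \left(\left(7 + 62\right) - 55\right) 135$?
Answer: $-10920$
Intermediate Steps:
$D = -2$ ($D = -4 + \frac{1}{2} \cdot 4 = -4 + 2 = -2$)
$c{\left(n \right)} = n + \frac{-4 + n}{-2 + n}$ ($c{\left(n \right)} = \frac{-4 + n}{n - 2} + n = \frac{-4 + n}{-2 + n} + n = n + \frac{-4 + n}{-2 + n}$)
$c{\left(-7 \right)} \left(\left(7 + 62\right) - 55\right) 135 = \frac{-4 + \left(-7\right)^{2} - -7}{-2 - 7} \left(\left(7 + 62\right) - 55\right) 135 = \frac{-4 + 49 + 7}{-9} \left(69 - 55\right) 135 = \left(- \frac{1}{9}\right) 52 \cdot 14 \cdot 135 = \left(- \frac{52}{9}\right) 14 \cdot 135 = \left(- \frac{728}{9}\right) 135 = -10920$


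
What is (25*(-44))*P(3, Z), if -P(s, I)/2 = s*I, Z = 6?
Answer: 39600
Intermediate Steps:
P(s, I) = -2*I*s (P(s, I) = -2*s*I = -2*I*s)
(25*(-44))*P(3, Z) = (25*(-44))*(-2*6*3) = -1100*(-36) = 39600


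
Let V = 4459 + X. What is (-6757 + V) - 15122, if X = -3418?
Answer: -20838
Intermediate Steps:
V = 1041 (V = 4459 - 3418 = 1041)
(-6757 + V) - 15122 = (-6757 + 1041) - 15122 = -5716 - 15122 = -20838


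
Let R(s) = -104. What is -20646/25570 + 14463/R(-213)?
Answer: -185983047/1329640 ≈ -139.87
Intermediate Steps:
-20646/25570 + 14463/R(-213) = -20646/25570 + 14463/(-104) = -20646*1/25570 + 14463*(-1/104) = -10323/12785 - 14463/104 = -185983047/1329640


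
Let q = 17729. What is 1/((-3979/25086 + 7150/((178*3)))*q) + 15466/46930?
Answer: 71051587015349/215596007036995 ≈ 0.32956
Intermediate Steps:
1/((-3979/25086 + 7150/((178*3)))*q) + 15466/46930 = 1/((-3979/25086 + 7150/((178*3)))*17729) + 15466/46930 = (1/17729)/(-3979*1/25086 + 7150/534) + 15466*(1/46930) = (1/17729)/(-3979/25086 + 7150*(1/534)) + 407/1235 = (1/17729)/(-3979/25086 + 3575/267) + 407/1235 = (1/17729)/(9846673/744218) + 407/1235 = (744218/9846673)*(1/17729) + 407/1235 = 744218/174571665617 + 407/1235 = 71051587015349/215596007036995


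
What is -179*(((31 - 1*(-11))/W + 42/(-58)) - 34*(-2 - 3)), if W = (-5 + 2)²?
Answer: -2708807/87 ≈ -31136.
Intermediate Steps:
W = 9 (W = (-3)² = 9)
-179*(((31 - 1*(-11))/W + 42/(-58)) - 34*(-2 - 3)) = -179*(((31 - 1*(-11))/9 + 42/(-58)) - 34*(-2 - 3)) = -179*(((31 + 11)*(⅑) + 42*(-1/58)) - 34*(-5)) = -179*((42*(⅑) - 21/29) - 1*(-170)) = -179*((14/3 - 21/29) + 170) = -179*(343/87 + 170) = -179*15133/87 = -2708807/87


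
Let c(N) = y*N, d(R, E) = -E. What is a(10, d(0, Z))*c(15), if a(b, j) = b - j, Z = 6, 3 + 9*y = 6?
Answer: 80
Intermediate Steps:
y = ⅓ (y = -⅓ + (⅑)*6 = -⅓ + ⅔ = ⅓ ≈ 0.33333)
c(N) = N/3
a(10, d(0, Z))*c(15) = (10 - (-1)*6)*((⅓)*15) = (10 - 1*(-6))*5 = (10 + 6)*5 = 16*5 = 80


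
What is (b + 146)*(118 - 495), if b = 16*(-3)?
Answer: -36946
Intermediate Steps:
b = -48
(b + 146)*(118 - 495) = (-48 + 146)*(118 - 495) = 98*(-377) = -36946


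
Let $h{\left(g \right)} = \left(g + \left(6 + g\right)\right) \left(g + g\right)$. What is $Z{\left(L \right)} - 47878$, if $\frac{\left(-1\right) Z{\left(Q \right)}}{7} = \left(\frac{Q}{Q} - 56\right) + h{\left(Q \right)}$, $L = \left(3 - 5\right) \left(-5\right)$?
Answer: $-51133$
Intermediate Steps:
$L = 10$ ($L = \left(-2\right) \left(-5\right) = 10$)
$h{\left(g \right)} = 2 g \left(6 + 2 g\right)$ ($h{\left(g \right)} = \left(6 + 2 g\right) 2 g = 2 g \left(6 + 2 g\right)$)
$Z{\left(Q \right)} = 385 - 28 Q \left(3 + Q\right)$ ($Z{\left(Q \right)} = - 7 \left(\left(\frac{Q}{Q} - 56\right) + 4 Q \left(3 + Q\right)\right) = - 7 \left(\left(1 - 56\right) + 4 Q \left(3 + Q\right)\right) = - 7 \left(-55 + 4 Q \left(3 + Q\right)\right) = 385 - 28 Q \left(3 + Q\right)$)
$Z{\left(L \right)} - 47878 = \left(385 - 280 \left(3 + 10\right)\right) - 47878 = \left(385 - 280 \cdot 13\right) - 47878 = \left(385 - 3640\right) - 47878 = -3255 - 47878 = -51133$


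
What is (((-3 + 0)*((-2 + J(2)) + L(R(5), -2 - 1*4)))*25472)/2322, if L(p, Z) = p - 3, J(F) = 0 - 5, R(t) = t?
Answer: 63680/387 ≈ 164.55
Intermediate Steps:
J(F) = -5
L(p, Z) = -3 + p
(((-3 + 0)*((-2 + J(2)) + L(R(5), -2 - 1*4)))*25472)/2322 = (((-3 + 0)*((-2 - 5) + (-3 + 5)))*25472)/2322 = (-3*(-7 + 2)*25472)*(1/2322) = (-3*(-5)*25472)*(1/2322) = (15*25472)*(1/2322) = 382080*(1/2322) = 63680/387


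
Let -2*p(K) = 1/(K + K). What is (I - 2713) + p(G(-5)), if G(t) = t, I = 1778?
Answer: -18699/20 ≈ -934.95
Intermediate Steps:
p(K) = -1/(4*K) (p(K) = -1/(2*(K + K)) = -1/(2*K)/2 = -1/(4*K))
(I - 2713) + p(G(-5)) = (1778 - 2713) - ¼/(-5) = -935 - ¼*(-⅕) = -935 + 1/20 = -18699/20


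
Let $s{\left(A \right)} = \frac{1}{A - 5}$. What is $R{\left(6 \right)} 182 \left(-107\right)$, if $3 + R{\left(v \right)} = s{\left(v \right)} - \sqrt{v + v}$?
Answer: $38948 + 38948 \sqrt{3} \approx 1.0641 \cdot 10^{5}$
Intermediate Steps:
$s{\left(A \right)} = \frac{1}{-5 + A}$
$R{\left(v \right)} = -3 + \frac{1}{-5 + v} - \sqrt{2} \sqrt{v}$ ($R{\left(v \right)} = -3 - \left(\sqrt{v + v} - \frac{1}{-5 + v}\right) = -3 - \left(\sqrt{2 v} - \frac{1}{-5 + v}\right) = -3 - \left(- \frac{1}{-5 + v} + \sqrt{2} \sqrt{v}\right) = -3 + \frac{1}{-5 + v} - \sqrt{2} \sqrt{v}$)
$R{\left(6 \right)} 182 \left(-107\right) = \frac{1 - \left(-5 + 6\right) \left(3 + \sqrt{2} \sqrt{6}\right)}{-5 + 6} \cdot 182 \left(-107\right) = \frac{1 - 1 \left(3 + 2 \sqrt{3}\right)}{1} \cdot 182 \left(-107\right) = 1 \left(1 - \left(3 + 2 \sqrt{3}\right)\right) 182 \left(-107\right) = 1 \left(-2 - 2 \sqrt{3}\right) 182 \left(-107\right) = \left(-2 - 2 \sqrt{3}\right) 182 \left(-107\right) = \left(-364 - 364 \sqrt{3}\right) \left(-107\right) = 38948 + 38948 \sqrt{3}$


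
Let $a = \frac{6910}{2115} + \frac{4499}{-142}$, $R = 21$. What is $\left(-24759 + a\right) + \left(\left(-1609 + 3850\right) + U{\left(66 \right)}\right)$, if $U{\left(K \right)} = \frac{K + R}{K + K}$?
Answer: $- \frac{29793135505}{1321452} \approx -22546.0$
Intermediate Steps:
$U{\left(K \right)} = \frac{21 + K}{2 K}$ ($U{\left(K \right)} = \frac{K + 21}{K + K} = \frac{21 + K}{2 K}$)
$a = - \frac{1706833}{60066}$ ($a = 6910 \cdot \frac{1}{2115} + 4499 \left(- \frac{1}{142}\right) = \frac{1382}{423} - \frac{4499}{142} = - \frac{1706833}{60066} \approx -28.416$)
$\left(-24759 + a\right) + \left(\left(-1609 + 3850\right) + U{\left(66 \right)}\right) = \left(-24759 - \frac{1706833}{60066}\right) + \left(\left(-1609 + 3850\right) + \frac{21 + 66}{2 \cdot 66}\right) = - \frac{1488880927}{60066} + \left(2241 + \frac{1}{2} \cdot \frac{1}{66} \cdot 87\right) = - \frac{1488880927}{60066} + \left(2241 + \frac{29}{44}\right) = - \frac{1488880927}{60066} + \frac{98633}{44} = - \frac{29793135505}{1321452}$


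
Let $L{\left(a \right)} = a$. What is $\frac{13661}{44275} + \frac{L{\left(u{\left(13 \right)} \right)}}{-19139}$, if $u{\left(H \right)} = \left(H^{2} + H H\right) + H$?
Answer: $\frac{245917354}{847379225} \approx 0.29021$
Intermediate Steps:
$u{\left(H \right)} = H + 2 H^{2}$ ($u{\left(H \right)} = \left(H^{2} + H^{2}\right) + H = 2 H^{2} + H = H + 2 H^{2}$)
$\frac{13661}{44275} + \frac{L{\left(u{\left(13 \right)} \right)}}{-19139} = \frac{13661}{44275} + \frac{13 \left(1 + 2 \cdot 13\right)}{-19139} = 13661 \cdot \frac{1}{44275} + 13 \left(1 + 26\right) \left(- \frac{1}{19139}\right) = \frac{13661}{44275} + 13 \cdot 27 \left(- \frac{1}{19139}\right) = \frac{13661}{44275} + 351 \left(- \frac{1}{19139}\right) = \frac{13661}{44275} - \frac{351}{19139} = \frac{245917354}{847379225}$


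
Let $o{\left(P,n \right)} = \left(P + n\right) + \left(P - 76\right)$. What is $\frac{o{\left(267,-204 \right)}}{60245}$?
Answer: $\frac{254}{60245} \approx 0.0042161$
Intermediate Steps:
$o{\left(P,n \right)} = -76 + n + 2 P$ ($o{\left(P,n \right)} = \left(P + n\right) + \left(-76 + P\right) = -76 + n + 2 P$)
$\frac{o{\left(267,-204 \right)}}{60245} = \frac{-76 - 204 + 2 \cdot 267}{60245} = \left(-76 - 204 + 534\right) \frac{1}{60245} = 254 \cdot \frac{1}{60245} = \frac{254}{60245}$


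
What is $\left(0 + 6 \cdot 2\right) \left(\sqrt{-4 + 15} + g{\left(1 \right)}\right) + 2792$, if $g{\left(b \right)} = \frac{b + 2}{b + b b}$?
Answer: $2810 + 12 \sqrt{11} \approx 2849.8$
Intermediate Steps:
$g{\left(b \right)} = \frac{2 + b}{b + b^{2}}$
$\left(0 + 6 \cdot 2\right) \left(\sqrt{-4 + 15} + g{\left(1 \right)}\right) + 2792 = \left(0 + 6 \cdot 2\right) \left(\sqrt{-4 + 15} + \frac{2 + 1}{1 \left(1 + 1\right)}\right) + 2792 = \left(0 + 12\right) \left(\sqrt{11} + 1 \cdot \frac{1}{2} \cdot 3\right) + 2792 = 12 \left(\sqrt{11} + 1 \cdot \frac{1}{2} \cdot 3\right) + 2792 = 12 \left(\sqrt{11} + \frac{3}{2}\right) + 2792 = 12 \left(\frac{3}{2} + \sqrt{11}\right) + 2792 = \left(18 + 12 \sqrt{11}\right) + 2792 = 2810 + 12 \sqrt{11}$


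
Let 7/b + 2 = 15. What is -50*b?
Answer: -350/13 ≈ -26.923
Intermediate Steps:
b = 7/13 (b = 7/(-2 + 15) = 7/13 ≈ 0.53846)
-50*b = -50*7/13 = -350/13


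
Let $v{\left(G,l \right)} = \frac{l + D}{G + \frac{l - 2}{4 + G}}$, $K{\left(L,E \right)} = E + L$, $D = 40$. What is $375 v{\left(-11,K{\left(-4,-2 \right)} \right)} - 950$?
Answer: $- \frac{51600}{23} \approx -2243.5$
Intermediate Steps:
$v{\left(G,l \right)} = \frac{40 + l}{G + \frac{-2 + l}{4 + G}}$ ($v{\left(G,l \right)} = \frac{l + 40}{G + \frac{l - 2}{4 + G}} = \frac{40 + l}{G + \frac{-2 + l}{4 + G}}$)
$375 v{\left(-11,K{\left(-4,-2 \right)} \right)} - 950 = 375 \frac{160 + 4 \left(-2 - 4\right) + 40 \left(-11\right) - 11 \left(-2 - 4\right)}{-2 - 6 + \left(-11\right)^{2} + 4 \left(-11\right)} - 950 = 375 \frac{160 + 4 \left(-6\right) - 440 - -66}{-2 - 6 + 121 - 44} - 950 = 375 \frac{160 - 24 - 440 + 66}{69} - 950 = 375 \cdot \frac{1}{69} \left(-238\right) - 950 = 375 \left(- \frac{238}{69}\right) - 950 = - \frac{29750}{23} - 950 = - \frac{51600}{23}$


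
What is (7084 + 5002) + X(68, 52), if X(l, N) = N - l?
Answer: 12070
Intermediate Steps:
(7084 + 5002) + X(68, 52) = (7084 + 5002) + (52 - 1*68) = 12086 + (52 - 68) = 12086 - 16 = 12070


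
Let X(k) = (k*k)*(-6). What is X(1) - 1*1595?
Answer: -1601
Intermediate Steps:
X(k) = -6*k² (X(k) = k²*(-6) = -6*k²)
X(1) - 1*1595 = -6*1² - 1*1595 = -6*1 - 1595 = -6 - 1595 = -1601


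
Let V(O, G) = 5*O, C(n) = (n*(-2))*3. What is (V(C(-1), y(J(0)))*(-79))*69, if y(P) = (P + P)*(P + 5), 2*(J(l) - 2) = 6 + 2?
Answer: -163530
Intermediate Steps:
J(l) = 6 (J(l) = 2 + (6 + 2)/2 = 2 + (½)*8 = 2 + 4 = 6)
C(n) = -6*n (C(n) = -2*n*3 = -6*n)
y(P) = 2*P*(5 + P) (y(P) = (2*P)*(5 + P) = 2*P*(5 + P))
(V(C(-1), y(J(0)))*(-79))*69 = ((5*(-6*(-1)))*(-79))*69 = ((5*6)*(-79))*69 = (30*(-79))*69 = -2370*69 = -163530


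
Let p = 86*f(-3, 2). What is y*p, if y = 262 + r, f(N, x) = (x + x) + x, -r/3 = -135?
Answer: 344172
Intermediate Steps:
r = 405 (r = -3*(-135) = 405)
f(N, x) = 3*x (f(N, x) = 2*x + x = 3*x)
y = 667 (y = 262 + 405 = 667)
p = 516 (p = 86*(3*2) = 86*6 = 516)
y*p = 667*516 = 344172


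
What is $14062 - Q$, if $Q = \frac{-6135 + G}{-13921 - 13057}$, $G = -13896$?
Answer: $\frac{379344605}{26978} \approx 14061.0$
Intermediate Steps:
$Q = \frac{20031}{26978}$ ($Q = \frac{-6135 - 13896}{-13921 - 13057} = - \frac{20031}{-26978} = \left(-20031\right) \left(- \frac{1}{26978}\right) = \frac{20031}{26978} \approx 0.74249$)
$14062 - Q = 14062 - \frac{20031}{26978} = \frac{379344605}{26978}$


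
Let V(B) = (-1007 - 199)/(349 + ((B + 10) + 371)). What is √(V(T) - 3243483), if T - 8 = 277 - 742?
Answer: I*√26859319305/91 ≈ 1801.0*I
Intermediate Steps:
T = -457 (T = 8 + (277 - 742) = 8 - 465 = -457)
V(B) = -1206/(730 + B) (V(B) = -1206/(349 + ((10 + B) + 371)) = -1206/(349 + (381 + B)) = -1206/(730 + B))
√(V(T) - 3243483) = √(-1206/(730 - 457) - 3243483) = √(-1206/273 - 3243483) = √(-1206*1/273 - 3243483) = √(-402/91 - 3243483) = √(-295157355/91) = I*√26859319305/91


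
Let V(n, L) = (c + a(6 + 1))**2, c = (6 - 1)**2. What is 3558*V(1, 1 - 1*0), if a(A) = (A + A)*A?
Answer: 53828982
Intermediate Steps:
c = 25 (c = 5**2 = 25)
a(A) = 2*A**2 (a(A) = (2*A)*A = 2*A**2)
V(n, L) = 15129 (V(n, L) = (25 + 2*(6 + 1)**2)**2 = (25 + 2*7**2)**2 = (25 + 2*49)**2 = (25 + 98)**2 = 123**2 = 15129)
3558*V(1, 1 - 1*0) = 3558*15129 = 53828982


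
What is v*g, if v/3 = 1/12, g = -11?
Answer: -11/4 ≈ -2.7500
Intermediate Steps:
v = 1/4 (v = 3/12 = 3*(1/12) = 1/4 ≈ 0.25000)
v*g = (1/4)*(-11) = -11/4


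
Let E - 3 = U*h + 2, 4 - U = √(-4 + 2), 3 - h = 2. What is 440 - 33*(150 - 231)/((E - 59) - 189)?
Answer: 247427/577 + 27*I*√2/577 ≈ 428.82 + 0.066176*I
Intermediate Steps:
h = 1 (h = 3 - 1*2 = 3 - 2 = 1)
U = 4 - I*√2 (U = 4 - √(-4 + 2) = 4 - √(-2) = 4 - I*√2 ≈ 4.0 - 1.4142*I)
E = 9 - I*√2 (E = 3 + ((4 - I*√2)*1 + 2) = 3 + ((4 - I*√2) + 2) = 3 + (6 - I*√2) = 9 - I*√2 ≈ 9.0 - 1.4142*I)
440 - 33*(150 - 231)/((E - 59) - 189) = 440 - 33*(150 - 231)/(((9 - I*√2) - 59) - 189) = 440 - (-2673)/((-50 - I*√2) - 189) = 440 - (-2673)/(-239 - I*√2) = 440 + 2673/(-239 - I*√2)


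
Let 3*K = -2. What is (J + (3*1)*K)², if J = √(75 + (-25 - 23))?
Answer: 31 - 12*√3 ≈ 10.215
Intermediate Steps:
K = -⅔ (K = (⅓)*(-2) = -⅔ ≈ -0.66667)
J = 3*√3 (J = √(75 - 48) = √27 = 3*√3 ≈ 5.1962)
(J + (3*1)*K)² = (3*√3 + (3*1)*(-⅔))² = (3*√3 + 3*(-⅔))² = (3*√3 - 2)² = (-2 + 3*√3)²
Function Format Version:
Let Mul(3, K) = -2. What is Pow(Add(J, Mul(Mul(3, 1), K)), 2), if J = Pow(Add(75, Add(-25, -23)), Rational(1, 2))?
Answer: Add(31, Mul(-12, Pow(3, Rational(1, 2)))) ≈ 10.215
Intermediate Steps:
K = Rational(-2, 3) (K = Mul(Rational(1, 3), -2) = Rational(-2, 3) ≈ -0.66667)
J = Mul(3, Pow(3, Rational(1, 2))) (J = Pow(Add(75, -48), Rational(1, 2)) = Pow(27, Rational(1, 2)) = Mul(3, Pow(3, Rational(1, 2))) ≈ 5.1962)
Pow(Add(J, Mul(Mul(3, 1), K)), 2) = Pow(Add(Mul(3, Pow(3, Rational(1, 2))), Mul(Mul(3, 1), Rational(-2, 3))), 2) = Pow(Add(Mul(3, Pow(3, Rational(1, 2))), Mul(3, Rational(-2, 3))), 2) = Pow(Add(Mul(3, Pow(3, Rational(1, 2))), -2), 2) = Pow(Add(-2, Mul(3, Pow(3, Rational(1, 2)))), 2)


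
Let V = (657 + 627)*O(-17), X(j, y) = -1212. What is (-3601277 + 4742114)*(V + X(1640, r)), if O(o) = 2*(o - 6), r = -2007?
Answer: -68765091012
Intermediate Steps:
O(o) = -12 + 2*o (O(o) = 2*(-6 + o) = -12 + 2*o)
V = -59064 (V = (657 + 627)*(-12 + 2*(-17)) = 1284*(-12 - 34) = 1284*(-46) = -59064)
(-3601277 + 4742114)*(V + X(1640, r)) = (-3601277 + 4742114)*(-59064 - 1212) = 1140837*(-60276) = -68765091012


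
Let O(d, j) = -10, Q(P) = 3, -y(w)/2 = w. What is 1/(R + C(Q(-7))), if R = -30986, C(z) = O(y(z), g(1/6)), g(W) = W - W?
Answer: -1/30996 ≈ -3.2262e-5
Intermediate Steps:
y(w) = -2*w
g(W) = 0
C(z) = -10
1/(R + C(Q(-7))) = 1/(-30986 - 10) = 1/(-30996) = -1/30996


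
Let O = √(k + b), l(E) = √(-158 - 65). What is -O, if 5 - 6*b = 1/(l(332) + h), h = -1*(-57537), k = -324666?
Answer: -√6*√(-(112081558168 + 1947991*I*√223)/(57537 + I*√223))/6 ≈ -6.6188e-13 - 569.79*I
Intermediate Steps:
l(E) = I*√223 (l(E) = √(-223) = I*√223)
h = 57537
b = ⅚ - 1/(6*(57537 + I*√223)) (b = ⅚ - 1/(6*(I*√223 + 57537)) = ⅚ - 1/(6*(57537 + I*√223)) ≈ 0.83333 + 7.5181e-10*I)
O = √(-6448837046714209/19863039552 + I*√223/19863039552) (O = √(-324666 + (16552475423/19863039552 + I*√223/19863039552)) = √(-6448837046714209/19863039552 + I*√223/19863039552) ≈ 0.e-13 + 569.79*I)
-O = -√6*√((-112081558168 - 1947991*I*√223)/(57537 + I*√223))/6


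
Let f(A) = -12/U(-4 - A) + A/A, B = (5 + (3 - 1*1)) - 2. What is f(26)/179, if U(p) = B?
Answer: -7/895 ≈ -0.0078212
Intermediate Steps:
B = 5 (B = (5 + (3 - 1)) - 2 = (5 + 2) - 2 = 7 - 2 = 5)
U(p) = 5
f(A) = -7/5 (f(A) = -12/5 + A/A = -12*1/5 + 1 = -12/5 + 1 = -7/5)
f(26)/179 = -7/5/179 = -7/5*1/179 = -7/895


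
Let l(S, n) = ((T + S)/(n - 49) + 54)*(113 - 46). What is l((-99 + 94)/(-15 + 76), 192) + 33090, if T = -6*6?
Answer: 320056417/8723 ≈ 36691.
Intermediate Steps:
T = -36
l(S, n) = 3618 + 67*(-36 + S)/(-49 + n) (l(S, n) = ((-36 + S)/(n - 49) + 54)*(113 - 46) = ((-36 + S)/(-49 + n) + 54)*67 = (54 + (-36 + S)/(-49 + n))*67 = 3618 + 67*(-36 + S)/(-49 + n))
l((-99 + 94)/(-15 + 76), 192) + 33090 = 67*(-2682 + (-99 + 94)/(-15 + 76) + 54*192)/(-49 + 192) + 33090 = 67*(-2682 - 5/61 + 10368)/143 + 33090 = 67*(1/143)*(-2682 - 5*1/61 + 10368) + 33090 = 67*(1/143)*(-2682 - 5/61 + 10368) + 33090 = 67*(1/143)*(468841/61) + 33090 = 31412347/8723 + 33090 = 320056417/8723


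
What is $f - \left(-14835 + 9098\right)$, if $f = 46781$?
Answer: $52518$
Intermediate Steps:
$f - \left(-14835 + 9098\right) = 46781 - \left(-14835 + 9098\right) = 46781 - -5737 = 46781 + 5737 = 52518$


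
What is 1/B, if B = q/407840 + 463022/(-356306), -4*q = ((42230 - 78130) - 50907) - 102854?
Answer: -290631678080/343889108827 ≈ -0.84513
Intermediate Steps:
q = 189661/4 (q = -(((42230 - 78130) - 50907) - 102854)/4 = -((-35900 - 50907) - 102854)/4 = -(-86807 - 102854)/4 = -¼*(-189661) = 189661/4 ≈ 47415.)
B = -343889108827/290631678080 (B = (189661/4)/407840 + 463022/(-356306) = (189661/4)*(1/407840) + 463022*(-1/356306) = 189661/1631360 - 231511/178153 = -343889108827/290631678080 ≈ -1.1832)
1/B = 1/(-343889108827/290631678080) = -290631678080/343889108827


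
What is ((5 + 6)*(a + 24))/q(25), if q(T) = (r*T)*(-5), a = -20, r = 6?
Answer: -22/375 ≈ -0.058667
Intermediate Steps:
q(T) = -30*T (q(T) = (6*T)*(-5) = -30*T)
((5 + 6)*(a + 24))/q(25) = ((5 + 6)*(-20 + 24))/((-30*25)) = (11*4)/(-750) = -1/750*44 = -22/375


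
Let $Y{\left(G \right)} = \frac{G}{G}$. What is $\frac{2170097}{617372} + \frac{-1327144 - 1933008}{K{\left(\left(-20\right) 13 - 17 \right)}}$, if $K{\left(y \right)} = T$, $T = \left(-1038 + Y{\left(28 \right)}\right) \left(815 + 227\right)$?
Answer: $\frac{128165692773}{19620699532} \approx 6.5322$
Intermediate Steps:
$Y{\left(G \right)} = 1$
$T = -1080554$ ($T = \left(-1038 + 1\right) \left(815 + 227\right) = \left(-1037\right) 1042 = -1080554$)
$K{\left(y \right)} = -1080554$
$\frac{2170097}{617372} + \frac{-1327144 - 1933008}{K{\left(\left(-20\right) 13 - 17 \right)}} = \frac{2170097}{617372} + \frac{-1327144 - 1933008}{-1080554} = 2170097 \cdot \frac{1}{617372} + \left(-1327144 - 1933008\right) \left(- \frac{1}{1080554}\right) = \frac{2170097}{617372} - - \frac{1630076}{540277} = \frac{2170097}{617372} + \frac{1630076}{540277} = \frac{128165692773}{19620699532}$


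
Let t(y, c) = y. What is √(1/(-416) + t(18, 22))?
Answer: √194662/104 ≈ 4.2424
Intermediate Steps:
√(1/(-416) + t(18, 22)) = √(1/(-416) + 18) = √(-1/416 + 18) = √(7487/416) = √194662/104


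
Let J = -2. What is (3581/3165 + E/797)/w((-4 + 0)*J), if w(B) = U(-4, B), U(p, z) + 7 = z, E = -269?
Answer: 2002672/2522505 ≈ 0.79392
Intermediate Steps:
U(p, z) = -7 + z
w(B) = -7 + B
(3581/3165 + E/797)/w((-4 + 0)*J) = (3581/3165 - 269/797)/(-7 + (-4 + 0)*(-2)) = (3581*(1/3165) - 269*1/797)/(-7 - 4*(-2)) = (3581/3165 - 269/797)/(-7 + 8) = (2002672/2522505)/1 = (2002672/2522505)*1 = 2002672/2522505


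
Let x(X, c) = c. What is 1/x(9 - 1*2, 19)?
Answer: 1/19 ≈ 0.052632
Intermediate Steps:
1/x(9 - 1*2, 19) = 1/19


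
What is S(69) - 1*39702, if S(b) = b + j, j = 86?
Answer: -39547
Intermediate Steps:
S(b) = 86 + b (S(b) = b + 86 = 86 + b)
S(69) - 1*39702 = (86 + 69) - 1*39702 = 155 - 39702 = -39547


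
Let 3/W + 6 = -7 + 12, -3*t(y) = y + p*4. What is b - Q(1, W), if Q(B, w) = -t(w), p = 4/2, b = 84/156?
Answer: -44/39 ≈ -1.1282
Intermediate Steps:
b = 7/13 (b = 84*(1/156) = 7/13 ≈ 0.53846)
p = 2 (p = 4*(½) = 2)
t(y) = -8/3 - y/3 (t(y) = -(y + 2*4)/3 = -(y + 8)/3 = -(8 + y)/3 = -8/3 - y/3)
W = -3 (W = 3/(-6 + (-7 + 12)) = 3/(-6 + 5) = 3/(-1) = 3*(-1) = -3)
Q(B, w) = 8/3 + w/3 (Q(B, w) = -(-8/3 - w/3) = 8/3 + w/3)
b - Q(1, W) = 7/13 - (8/3 + (⅓)*(-3)) = 7/13 - (8/3 - 1) = 7/13 - 1*5/3 = 7/13 - 5/3 = -44/39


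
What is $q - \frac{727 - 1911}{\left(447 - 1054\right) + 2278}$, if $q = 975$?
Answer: $\frac{1630409}{1671} \approx 975.71$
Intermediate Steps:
$q - \frac{727 - 1911}{\left(447 - 1054\right) + 2278} = 975 - \frac{727 - 1911}{\left(447 - 1054\right) + 2278} = 975 - - \frac{1184}{\left(447 - 1054\right) + 2278} = 975 - - \frac{1184}{-607 + 2278} = 975 - - \frac{1184}{1671} = 975 + \frac{1184}{1671} = \frac{1630409}{1671}$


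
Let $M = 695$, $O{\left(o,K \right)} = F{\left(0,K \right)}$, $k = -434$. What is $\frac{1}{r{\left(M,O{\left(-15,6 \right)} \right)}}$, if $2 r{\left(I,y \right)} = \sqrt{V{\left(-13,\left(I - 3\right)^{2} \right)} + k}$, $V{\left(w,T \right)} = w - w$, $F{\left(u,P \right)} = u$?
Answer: $- \frac{i \sqrt{434}}{217} \approx - 0.096003 i$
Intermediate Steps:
$V{\left(w,T \right)} = 0$
$O{\left(o,K \right)} = 0$
$r{\left(I,y \right)} = \frac{i \sqrt{434}}{2}$ ($r{\left(I,y \right)} = \frac{\sqrt{0 - 434}}{2} = \frac{\sqrt{-434}}{2} = \frac{i \sqrt{434}}{2}$)
$\frac{1}{r{\left(M,O{\left(-15,6 \right)} \right)}} = \frac{1}{\frac{1}{2} i \sqrt{434}} = - \frac{i \sqrt{434}}{217}$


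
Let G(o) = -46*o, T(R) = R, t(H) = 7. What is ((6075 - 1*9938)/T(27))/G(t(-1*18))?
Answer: 3863/8694 ≈ 0.44433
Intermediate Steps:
((6075 - 1*9938)/T(27))/G(t(-1*18)) = ((6075 - 1*9938)/27)/((-46*7)) = ((6075 - 9938)*(1/27))/(-322) = -3863*1/27*(-1/322) = -3863/27*(-1/322) = 3863/8694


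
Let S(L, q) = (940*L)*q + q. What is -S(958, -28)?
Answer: 25214588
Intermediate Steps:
S(L, q) = q + 940*L*q (S(L, q) = 940*L*q + q = q + 940*L*q)
-S(958, -28) = -(-28)*(1 + 940*958) = -(-28)*(1 + 900520) = -(-28)*900521 = -1*(-25214588) = 25214588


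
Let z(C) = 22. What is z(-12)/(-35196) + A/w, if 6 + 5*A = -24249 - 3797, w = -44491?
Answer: 491212091/3914763090 ≈ 0.12548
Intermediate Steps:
A = -28052/5 (A = -6/5 + (-24249 - 3797)/5 = -6/5 + (1/5)*(-28046) = -6/5 - 28046/5 = -28052/5 ≈ -5610.4)
z(-12)/(-35196) + A/w = 22/(-35196) - 28052/5/(-44491) = 22*(-1/35196) - 28052/5*(-1/44491) = -11/17598 + 28052/222455 = 491212091/3914763090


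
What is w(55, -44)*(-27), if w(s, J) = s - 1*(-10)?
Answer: -1755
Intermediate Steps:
w(s, J) = 10 + s (w(s, J) = s + 10 = 10 + s)
w(55, -44)*(-27) = (10 + 55)*(-27) = 65*(-27) = -1755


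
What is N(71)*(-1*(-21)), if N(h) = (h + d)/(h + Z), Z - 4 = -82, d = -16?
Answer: -165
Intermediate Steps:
Z = -78 (Z = 4 - 82 = -78)
N(h) = (-16 + h)/(-78 + h) (N(h) = (h - 16)/(h - 78) = (-16 + h)/(-78 + h))
N(71)*(-1*(-21)) = ((-16 + 71)/(-78 + 71))*(-1*(-21)) = (55/(-7))*21 = -1/7*55*21 = -55/7*21 = -165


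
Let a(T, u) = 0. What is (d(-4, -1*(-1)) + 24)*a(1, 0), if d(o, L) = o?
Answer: 0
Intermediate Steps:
(d(-4, -1*(-1)) + 24)*a(1, 0) = (-4 + 24)*0 = 20*0 = 0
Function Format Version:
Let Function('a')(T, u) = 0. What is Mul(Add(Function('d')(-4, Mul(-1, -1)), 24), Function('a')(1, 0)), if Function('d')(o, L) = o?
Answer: 0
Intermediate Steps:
Mul(Add(Function('d')(-4, Mul(-1, -1)), 24), Function('a')(1, 0)) = Mul(Add(-4, 24), 0) = Mul(20, 0) = 0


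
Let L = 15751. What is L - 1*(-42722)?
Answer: 58473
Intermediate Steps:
L - 1*(-42722) = 15751 - 1*(-42722) = 15751 + 42722 = 58473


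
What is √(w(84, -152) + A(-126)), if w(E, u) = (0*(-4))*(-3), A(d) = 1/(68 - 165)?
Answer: I*√97/97 ≈ 0.10153*I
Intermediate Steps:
A(d) = -1/97 (A(d) = 1/(-97) = -1/97)
w(E, u) = 0 (w(E, u) = 0*(-3) = 0)
√(w(84, -152) + A(-126)) = √(0 - 1/97) = √(-1/97) = I*√97/97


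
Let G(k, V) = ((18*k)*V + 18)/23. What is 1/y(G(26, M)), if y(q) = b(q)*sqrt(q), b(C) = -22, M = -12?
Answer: I*sqrt(14306)/41052 ≈ 0.0029136*I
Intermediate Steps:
G(k, V) = 18/23 + 18*V*k/23 (G(k, V) = (18*V*k + 18)*(1/23) = (18 + 18*V*k)*(1/23) = 18/23 + 18*V*k/23)
y(q) = -22*sqrt(q)
1/y(G(26, M)) = 1/(-22*sqrt(18/23 + (18/23)*(-12)*26)) = 1/(-22*sqrt(18/23 - 5616/23)) = 1/(-66*I*sqrt(14306)/23) = I*sqrt(14306)/41052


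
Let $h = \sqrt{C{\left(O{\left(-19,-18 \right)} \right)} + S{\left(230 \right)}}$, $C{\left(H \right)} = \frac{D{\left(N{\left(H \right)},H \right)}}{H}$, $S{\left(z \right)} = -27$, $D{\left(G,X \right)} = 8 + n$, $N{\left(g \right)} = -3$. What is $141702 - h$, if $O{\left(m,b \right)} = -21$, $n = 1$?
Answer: $141702 - \frac{8 i \sqrt{21}}{7} \approx 1.417 \cdot 10^{5} - 5.2372 i$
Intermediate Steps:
$D{\left(G,X \right)} = 9$ ($D{\left(G,X \right)} = 8 + 1 = 9$)
$C{\left(H \right)} = \frac{9}{H}$
$h = \frac{8 i \sqrt{21}}{7}$ ($h = \sqrt{\frac{9}{-21} - 27} = \sqrt{9 \left(- \frac{1}{21}\right) - 27} = \sqrt{- \frac{3}{7} - 27} = \sqrt{- \frac{192}{7}} = \frac{8 i \sqrt{21}}{7} \approx 5.2372 i$)
$141702 - h = 141702 - \frac{8 i \sqrt{21}}{7}$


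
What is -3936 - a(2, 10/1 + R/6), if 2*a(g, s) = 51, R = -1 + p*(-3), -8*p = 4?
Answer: -7923/2 ≈ -3961.5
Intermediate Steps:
p = -½ (p = -⅛*4 = -½ ≈ -0.50000)
R = ½ (R = -1 - ½*(-3) = -1 + 3/2 = ½ ≈ 0.50000)
a(g, s) = 51/2 (a(g, s) = (½)*51 = 51/2)
-3936 - a(2, 10/1 + R/6) = -3936 - 1*51/2 = -3936 - 51/2 = -7923/2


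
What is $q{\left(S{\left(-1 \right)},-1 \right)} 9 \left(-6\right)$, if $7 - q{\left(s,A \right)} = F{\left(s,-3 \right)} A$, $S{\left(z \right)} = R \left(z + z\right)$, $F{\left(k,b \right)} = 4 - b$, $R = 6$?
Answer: $-756$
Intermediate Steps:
$S{\left(z \right)} = 12 z$ ($S{\left(z \right)} = 6 \left(z + z\right) = 6 \cdot 2 z = 12 z$)
$q{\left(s,A \right)} = 7 - 7 A$ ($q{\left(s,A \right)} = 7 - \left(4 - -3\right) A = 7 - \left(4 + 3\right) A = 7 - 7 A$)
$q{\left(S{\left(-1 \right)},-1 \right)} 9 \left(-6\right) = \left(7 - -7\right) 9 \left(-6\right) = \left(7 + 7\right) 9 \left(-6\right) = 14 \cdot 9 \left(-6\right) = 126 \left(-6\right) = -756$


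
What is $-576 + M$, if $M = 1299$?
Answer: $723$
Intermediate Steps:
$-576 + M = -576 + 1299 = 723$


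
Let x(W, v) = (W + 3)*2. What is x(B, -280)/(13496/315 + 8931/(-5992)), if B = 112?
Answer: 62017200/11150681 ≈ 5.5617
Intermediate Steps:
x(W, v) = 6 + 2*W (x(W, v) = (3 + W)*2 = 6 + 2*W)
x(B, -280)/(13496/315 + 8931/(-5992)) = (6 + 2*112)/(13496/315 + 8931/(-5992)) = (6 + 224)/(13496*(1/315) + 8931*(-1/5992)) = 230/(1928/45 - 8931/5992) = 230/(11150681/269640) = 230*(269640/11150681) = 62017200/11150681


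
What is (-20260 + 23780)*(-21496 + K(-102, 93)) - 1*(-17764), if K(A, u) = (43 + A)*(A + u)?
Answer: -73779036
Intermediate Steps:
(-20260 + 23780)*(-21496 + K(-102, 93)) - 1*(-17764) = (-20260 + 23780)*(-21496 + ((-102)² + 43*(-102) + 43*93 - 102*93)) - 1*(-17764) = 3520*(-21496 + (10404 - 4386 + 3999 - 9486)) + 17764 = 3520*(-21496 + 531) + 17764 = 3520*(-20965) + 17764 = -73796800 + 17764 = -73779036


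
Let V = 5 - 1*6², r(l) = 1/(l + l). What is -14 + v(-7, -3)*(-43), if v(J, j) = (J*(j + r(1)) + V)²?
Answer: -31403/4 ≈ -7850.8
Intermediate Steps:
r(l) = 1/(2*l)
V = -31 (V = 5 - 1*36 = 5 - 36 = -31)
v(J, j) = (-31 + J*(½ + j))² (v(J, j) = (J*(j + (½)/1) - 31)² = (J*(j + (½)*1) - 31)² = (J*(j + ½) - 31)² = (J*(½ + j) - 31)² = (-31 + J*(½ + j))²)
-14 + v(-7, -3)*(-43) = -14 + ((-62 - 7 + 2*(-7)*(-3))²/4)*(-43) = -14 + ((-62 - 7 + 42)²/4)*(-43) = -14 + ((¼)*(-27)²)*(-43) = -14 + ((¼)*729)*(-43) = -14 + (729/4)*(-43) = -14 - 31347/4 = -31403/4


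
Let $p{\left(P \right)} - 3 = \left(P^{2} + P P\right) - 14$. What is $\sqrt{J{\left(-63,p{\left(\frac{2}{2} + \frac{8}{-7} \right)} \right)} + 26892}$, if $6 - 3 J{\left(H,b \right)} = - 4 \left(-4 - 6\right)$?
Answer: $\frac{\sqrt{241926}}{3} \approx 163.95$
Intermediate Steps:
$p{\left(P \right)} = -11 + 2 P^{2}$ ($p{\left(P \right)} = 3 - \left(14 - P^{2} - P P\right) = 3 + \left(\left(P^{2} + P^{2}\right) - 14\right) = 3 + \left(2 P^{2} - 14\right) = 3 + \left(-14 + 2 P^{2}\right) = -11 + 2 P^{2}$)
$J{\left(H,b \right)} = - \frac{34}{3}$ ($J{\left(H,b \right)} = 2 - \frac{\left(-4\right) \left(-4 - 6\right)}{3} = 2 - \frac{\left(-4\right) \left(-10\right)}{3} = 2 - \frac{40}{3} = - \frac{34}{3}$)
$\sqrt{J{\left(-63,p{\left(\frac{2}{2} + \frac{8}{-7} \right)} \right)} + 26892} = \sqrt{- \frac{34}{3} + 26892} = \sqrt{\frac{80642}{3}} = \frac{\sqrt{241926}}{3}$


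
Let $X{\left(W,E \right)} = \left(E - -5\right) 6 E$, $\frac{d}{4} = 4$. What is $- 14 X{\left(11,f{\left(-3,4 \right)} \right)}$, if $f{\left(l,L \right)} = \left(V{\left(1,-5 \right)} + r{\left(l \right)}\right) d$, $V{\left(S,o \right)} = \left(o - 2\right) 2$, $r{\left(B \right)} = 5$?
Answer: $-1681344$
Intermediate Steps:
$V{\left(S,o \right)} = -4 + 2 o$ ($V{\left(S,o \right)} = \left(-2 + o\right) 2 = -4 + 2 o$)
$d = 16$ ($d = 4 \cdot 4 = 16$)
$f{\left(l,L \right)} = -144$ ($f{\left(l,L \right)} = \left(\left(-4 + 2 \left(-5\right)\right) + 5\right) 16 = \left(\left(-4 - 10\right) + 5\right) 16 = \left(-14 + 5\right) 16 = \left(-9\right) 16 = -144$)
$X{\left(W,E \right)} = E \left(30 + 6 E\right)$ ($X{\left(W,E \right)} = \left(E + 5\right) 6 E = \left(5 + E\right) 6 E = \left(30 + 6 E\right) E = E \left(30 + 6 E\right)$)
$- 14 X{\left(11,f{\left(-3,4 \right)} \right)} = - 14 \cdot 6 \left(-144\right) \left(5 - 144\right) = - 14 \cdot 6 \left(-144\right) \left(-139\right) = \left(-14\right) 120096 = -1681344$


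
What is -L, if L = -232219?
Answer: 232219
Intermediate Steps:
-L = -1*(-232219) = 232219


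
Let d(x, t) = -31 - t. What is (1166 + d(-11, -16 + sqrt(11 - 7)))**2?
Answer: 1320201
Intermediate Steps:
(1166 + d(-11, -16 + sqrt(11 - 7)))**2 = (1166 + (-31 - (-16 + sqrt(11 - 7))))**2 = (1166 + (-31 - (-16 + sqrt(4))))**2 = (1166 + (-31 - (-16 + 2)))**2 = (1166 + (-31 - 1*(-14)))**2 = (1166 + (-31 + 14))**2 = (1166 - 17)**2 = 1149**2 = 1320201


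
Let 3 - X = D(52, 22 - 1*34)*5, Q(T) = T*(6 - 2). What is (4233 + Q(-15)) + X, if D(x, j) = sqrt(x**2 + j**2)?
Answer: 4176 - 20*sqrt(178) ≈ 3909.2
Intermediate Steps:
D(x, j) = sqrt(j**2 + x**2)
Q(T) = 4*T (Q(T) = T*4 = 4*T)
X = 3 - 20*sqrt(178) (X = 3 - sqrt((22 - 1*34)**2 + 52**2)*5 = 3 - sqrt((22 - 34)**2 + 2704)*5 = 3 - sqrt((-12)**2 + 2704)*5 = 3 - sqrt(144 + 2704)*5 = 3 - sqrt(2848)*5 = 3 - 4*sqrt(178)*5 = 3 - 20*sqrt(178) ≈ -263.83)
(4233 + Q(-15)) + X = (4233 + 4*(-15)) + (3 - 20*sqrt(178)) = (4233 - 60) + (3 - 20*sqrt(178)) = 4173 + (3 - 20*sqrt(178)) = 4176 - 20*sqrt(178)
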